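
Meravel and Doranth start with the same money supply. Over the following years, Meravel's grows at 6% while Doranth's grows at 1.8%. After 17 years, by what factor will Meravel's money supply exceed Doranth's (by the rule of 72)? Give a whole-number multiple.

Rate gap = 6% − 1.8% = 4.2 points.
The ratio doubles every 72/4.2 ≈ 17.14 years.
17/17.14 ≈ 0.99 doublings → ratio ≈ 2^0.99 ≈ 2.

approximately 2 times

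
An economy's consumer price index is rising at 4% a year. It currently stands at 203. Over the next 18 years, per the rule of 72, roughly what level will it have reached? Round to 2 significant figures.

≈ 410

Doubling time ≈ 72/4 = 18.00 years.
18 years is 18/18.00 ≈ 1.00 doublings, a factor of 2^1.00 ≈ 2.00.
203 × 2.00 ≈ 410.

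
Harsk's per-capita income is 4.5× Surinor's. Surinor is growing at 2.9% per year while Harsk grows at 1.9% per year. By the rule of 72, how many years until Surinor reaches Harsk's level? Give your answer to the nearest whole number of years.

The growth-rate gap is 2.9% − 1.9% = 1 percentage point.
So the ratio between them halves every 72/1 ≈ 72.00 years.
A 4.5× gap takes log₂(4.5) ≈ 2.17 halvings to close: 2.17 × 72.00 ≈ 156 years.

around 156 years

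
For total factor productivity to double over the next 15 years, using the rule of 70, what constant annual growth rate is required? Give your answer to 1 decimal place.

70 / 15 ≈ 4.67, so about 4.7% a year.

about 4.7% a year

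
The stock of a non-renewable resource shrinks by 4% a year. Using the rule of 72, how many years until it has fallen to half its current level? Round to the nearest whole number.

about 18 years

Halving time ≈ 72 / 4 = 18.00 → 18 years.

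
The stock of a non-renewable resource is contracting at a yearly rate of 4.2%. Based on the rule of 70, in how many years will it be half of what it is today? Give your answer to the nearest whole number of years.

Falling at 4.2%, it halves about every 70/4.2 = 16.67 years.

around 17 years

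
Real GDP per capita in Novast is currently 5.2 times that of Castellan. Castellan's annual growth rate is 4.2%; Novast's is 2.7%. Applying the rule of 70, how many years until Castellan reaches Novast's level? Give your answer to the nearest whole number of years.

around 111 years

Castellan gains on Novast at 4.2% − 2.7% = 1.5 points a year.
At that relative rate the gap halves every 70/1.5 ≈ 46.67 years.
A 5.2 times gap takes log₂(5.2) ≈ 2.38 halvings to close: 2.38 × 46.67 ≈ 111 years.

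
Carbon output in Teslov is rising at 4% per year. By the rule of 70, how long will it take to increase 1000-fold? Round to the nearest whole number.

One doubling takes 70/4 = 17.50 years.
Reaching 1000× takes log₂(1000) ≈ 9.97 doublings.
9.97 × 17.50 ≈ 174 years.

174 years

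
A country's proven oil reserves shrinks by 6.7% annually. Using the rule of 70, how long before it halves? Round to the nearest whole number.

The rule works in reverse for decay: 70/6.7 ≈ 10.45 years to halve.

10 years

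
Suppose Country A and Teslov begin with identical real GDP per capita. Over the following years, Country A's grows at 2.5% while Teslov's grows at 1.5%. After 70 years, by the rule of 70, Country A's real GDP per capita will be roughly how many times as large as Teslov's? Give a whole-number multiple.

Only the 1-point difference matters.
70/1 ≈ 70.00 years per doubling of the ratio; 70 years gives 1.00 doublings, so ≈ 2×.

approximately 2 times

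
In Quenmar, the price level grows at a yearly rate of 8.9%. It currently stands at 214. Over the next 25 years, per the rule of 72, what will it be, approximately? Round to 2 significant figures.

Doubling time ≈ 72/8.9 = 8.09 years.
25 years is 25/8.09 ≈ 3.09 doublings, a factor of 2^3.09 ≈ 8.51.
214 × 8.51 ≈ 1800.

roughly 1800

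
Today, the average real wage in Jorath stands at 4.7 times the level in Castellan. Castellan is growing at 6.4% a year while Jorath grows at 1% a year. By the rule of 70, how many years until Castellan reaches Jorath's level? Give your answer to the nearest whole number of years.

Castellan gains on Jorath at 6.4% − 1% = 5.4 points a year.
At that relative rate the gap halves every 70/5.4 ≈ 12.96 years.
A 4.7 times gap takes log₂(4.7) ≈ 2.23 halvings to close: 2.23 × 12.96 ≈ 29 years.

around 29 years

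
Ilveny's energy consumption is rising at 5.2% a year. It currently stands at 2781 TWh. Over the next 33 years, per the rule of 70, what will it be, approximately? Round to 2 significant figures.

about 15000 TWh

Doubling time ≈ 70/5.2 = 13.46 years.
33 years is 33/13.46 ≈ 2.45 doublings, a factor of 2^2.45 ≈ 5.46.
2781 × 5.46 ≈ 15000 TWh.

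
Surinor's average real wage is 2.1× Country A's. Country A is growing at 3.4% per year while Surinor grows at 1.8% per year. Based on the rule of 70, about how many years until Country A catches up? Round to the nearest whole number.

47 years

The growth-rate gap is 3.4% − 1.8% = 1.6 percentage points.
So the ratio between them halves every 70/1.6 ≈ 43.75 years.
A 2.1× gap takes log₂(2.1) ≈ 1.07 halvings to close: 1.07 × 43.75 ≈ 47 years.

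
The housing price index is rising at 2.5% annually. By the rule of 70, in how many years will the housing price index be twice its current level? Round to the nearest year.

≈ 28 years

At 2.5%, doubling takes about 70/2.5 = 28.00 years.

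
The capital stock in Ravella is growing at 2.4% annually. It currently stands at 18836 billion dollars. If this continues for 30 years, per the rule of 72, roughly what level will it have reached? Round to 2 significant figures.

Doubling time ≈ 72/2.4 = 30.00 years.
30 years is 30/30.00 ≈ 1.00 doublings, a factor of 2^1.00 ≈ 2.00.
18836 × 2.00 ≈ 38000 billion dollars.

38000 billion dollars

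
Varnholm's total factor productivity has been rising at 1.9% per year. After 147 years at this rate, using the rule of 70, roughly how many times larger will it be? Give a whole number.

approximately 16 times

At 1.9% one doubling takes ≈ 36.84 years; 147 years is 4 of them, so ×16.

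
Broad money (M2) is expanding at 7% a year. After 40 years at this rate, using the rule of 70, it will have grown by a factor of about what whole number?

70/7 ≈ 10.00 years per doubling.
40 years fits 4 doublings: 2^4 = 16.

16 times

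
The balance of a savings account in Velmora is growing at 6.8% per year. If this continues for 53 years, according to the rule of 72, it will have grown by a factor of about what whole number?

72/6.8 ≈ 10.59 years per doubling.
53 years fits 5 doublings: 2^5 = 32.

32 times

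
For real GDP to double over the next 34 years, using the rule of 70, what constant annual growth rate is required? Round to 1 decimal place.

about 2.1%

70 / 34 ≈ 2.06, so about 2.1% annually.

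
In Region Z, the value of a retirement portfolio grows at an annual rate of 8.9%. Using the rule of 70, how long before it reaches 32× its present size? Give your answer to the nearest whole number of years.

roughly 39 years

One doubling takes 70/8.9 = 7.87 years.
32× is 5 doublings, so 5 × 7.87 ≈ 39 years.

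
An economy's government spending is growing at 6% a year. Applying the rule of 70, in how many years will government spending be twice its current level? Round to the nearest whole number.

Doubling time ≈ 70 / 6 = 11.67 years.

about 12 years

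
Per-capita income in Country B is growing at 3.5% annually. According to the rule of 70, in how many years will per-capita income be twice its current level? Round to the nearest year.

Doubling time ≈ 70 / 3.5 = 20.00 years.

roughly 20 years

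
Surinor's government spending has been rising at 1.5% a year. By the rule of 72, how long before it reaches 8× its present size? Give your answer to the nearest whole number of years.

144 years

At 1.5% it doubles every 72/1.5 ≈ 48.00 years.
Getting to 8× needs 3 doublings: 3 × 48.00 ≈ 144 years.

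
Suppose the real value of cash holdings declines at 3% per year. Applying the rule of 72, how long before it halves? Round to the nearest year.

about 24 years

The rule works in reverse for decay: 72/3 ≈ 24.00 years to halve.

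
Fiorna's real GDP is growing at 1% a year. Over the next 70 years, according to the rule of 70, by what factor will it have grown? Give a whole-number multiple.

approximately 2 times

70/1 ≈ 70.00 years per doubling.
70 years fits 1 doubling: 2^1 = 2.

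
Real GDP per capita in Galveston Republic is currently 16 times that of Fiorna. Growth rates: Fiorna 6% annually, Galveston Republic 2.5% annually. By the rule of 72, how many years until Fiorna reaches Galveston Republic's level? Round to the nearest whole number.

approximately 82 years

The growth-rate gap is 6% − 2.5% = 3.5 percentage points.
So the ratio between them halves every 72/3.5 ≈ 20.57 years.
A 16 times gap closes after 4 halvings: 4 × 20.57 ≈ 82 years.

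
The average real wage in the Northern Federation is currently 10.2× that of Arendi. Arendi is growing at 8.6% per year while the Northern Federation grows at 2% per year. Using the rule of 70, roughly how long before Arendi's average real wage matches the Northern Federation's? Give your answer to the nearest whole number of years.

The growth-rate gap is 8.6% − 2% = 6.6 percentage points.
So the ratio between them halves every 70/6.6 ≈ 10.61 years.
A 10.2× gap takes log₂(10.2) ≈ 3.35 halvings to close: 3.35 × 10.61 ≈ 36 years.

around 36 years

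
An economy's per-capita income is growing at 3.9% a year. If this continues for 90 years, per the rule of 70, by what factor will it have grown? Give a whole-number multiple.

around 32 times

70/3.9 ≈ 17.95 years per doubling.
90 years fits 5 doublings: 2^5 = 32.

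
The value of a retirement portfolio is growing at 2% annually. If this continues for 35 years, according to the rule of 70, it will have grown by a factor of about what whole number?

roughly 2 times

At 2% one doubling takes ≈ 35.00 years; 35 years is 1 of them, so ×2.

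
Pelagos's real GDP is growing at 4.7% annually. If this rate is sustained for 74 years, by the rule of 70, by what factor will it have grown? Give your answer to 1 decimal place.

roughly 31.3 times

Doubling time ≈ 70/4.7 = 14.89 years.
74 years / 14.89 ≈ 4.97 doublings → factor 2^4.97 ≈ 31.3.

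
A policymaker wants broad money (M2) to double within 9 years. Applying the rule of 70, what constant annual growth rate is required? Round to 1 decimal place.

about 7.8% annually

70 / 9 ≈ 7.78, so about 7.8% annually.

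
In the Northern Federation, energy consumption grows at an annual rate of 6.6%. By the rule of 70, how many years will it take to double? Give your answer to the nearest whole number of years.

70/6.6 ≈ 10.61, so it doubles roughly every 11 years.

around 11 years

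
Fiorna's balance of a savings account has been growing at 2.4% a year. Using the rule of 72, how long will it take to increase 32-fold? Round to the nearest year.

approximately 150 years

One doubling takes 72/2.4 = 30.00 years.
32 = 2^5, so 5 doublings → 150 years.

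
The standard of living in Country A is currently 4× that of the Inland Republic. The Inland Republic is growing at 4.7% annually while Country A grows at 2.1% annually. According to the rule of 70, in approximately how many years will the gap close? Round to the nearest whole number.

≈ 54 years

the Inland Republic gains on Country A at 4.7% − 2.1% = 2.6 points a year.
At that relative rate the gap halves every 70/2.6 ≈ 26.92 years.
A 4× gap closes after 2 halvings: 2 × 26.92 ≈ 54 years.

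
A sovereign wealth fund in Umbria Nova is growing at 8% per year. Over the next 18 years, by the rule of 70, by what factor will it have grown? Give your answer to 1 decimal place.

around 4.2 times

Doubling time ≈ 70/8 = 8.75 years.
18 years / 8.75 ≈ 2.06 doublings → factor 2^2.06 ≈ 4.2.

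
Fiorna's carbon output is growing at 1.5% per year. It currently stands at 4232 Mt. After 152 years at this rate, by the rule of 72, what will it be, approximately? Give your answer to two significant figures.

38000 Mt

It doubles every 72/1.5 ≈ 48.00 years, so 152 years is 3.17 doublings.
2^3.17 ≈ 9.00; 4232 × 9.00 ≈ 38000 Mt.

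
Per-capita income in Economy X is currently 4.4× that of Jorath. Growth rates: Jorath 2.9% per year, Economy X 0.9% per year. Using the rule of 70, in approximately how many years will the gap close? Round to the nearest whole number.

around 75 years

Jorath gains on Economy X at 2.9% − 0.9% = 2 points a year.
At that relative rate the gap halves every 70/2 ≈ 35.00 years.
A 4.4× gap takes log₂(4.4) ≈ 2.14 halvings to close: 2.14 × 35.00 ≈ 75 years.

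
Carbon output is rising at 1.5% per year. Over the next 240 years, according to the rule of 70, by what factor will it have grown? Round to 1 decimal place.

Doubling time ≈ 70/1.5 = 46.67 years.
240 years / 46.67 ≈ 5.14 doublings → factor 2^5.14 ≈ 35.3.

around 35.3 times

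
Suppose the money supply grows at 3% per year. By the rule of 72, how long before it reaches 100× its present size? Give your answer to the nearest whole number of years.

At 3% it doubles every 72/3 ≈ 24.00 years.
100× is log₂ 100 ≈ 6.64 doublings, so ≈ 6.64 × 24.00 = 159 years.

approximately 159 years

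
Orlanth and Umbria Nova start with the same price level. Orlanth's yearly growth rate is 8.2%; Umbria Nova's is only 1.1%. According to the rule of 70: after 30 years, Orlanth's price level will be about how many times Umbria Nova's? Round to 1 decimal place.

Only the 7.1-point difference matters.
70/7.1 ≈ 9.86 years per doubling of the ratio; 30 years gives 3.04 doublings, so ≈ 8.2×.

≈ 8.2 times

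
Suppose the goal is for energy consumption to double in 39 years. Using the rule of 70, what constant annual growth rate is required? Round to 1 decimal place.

70 / 39 ≈ 1.79, so about 1.8% a year.

about 1.8%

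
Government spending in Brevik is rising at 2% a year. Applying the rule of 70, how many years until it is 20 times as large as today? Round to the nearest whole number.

around 151 years

One doubling takes 70/2 = 35.00 years.
Reaching 20× takes log₂(20) ≈ 4.32 doublings.
4.32 × 35.00 ≈ 151 years.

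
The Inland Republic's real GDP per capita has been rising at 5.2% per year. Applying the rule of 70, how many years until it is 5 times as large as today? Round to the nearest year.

Doubling time ≈ 70/5.2 = 13.46 years.
Reaching 5× takes log₂(5) ≈ 2.32 doublings.
2.32 × 13.46 ≈ 31 years.

≈ 31 years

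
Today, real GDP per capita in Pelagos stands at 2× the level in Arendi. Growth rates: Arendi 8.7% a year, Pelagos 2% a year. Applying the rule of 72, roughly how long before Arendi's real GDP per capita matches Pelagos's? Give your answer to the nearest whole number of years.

about 11 years

The growth-rate gap is 8.7% − 2% = 6.7 percentage points.
So the ratio between them halves every 72/6.7 ≈ 10.75 years.
A 2× gap closes after 1 halving: 1 × 10.75 ≈ 11 years.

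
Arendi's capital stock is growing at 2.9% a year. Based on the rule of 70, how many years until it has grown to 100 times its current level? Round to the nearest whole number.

about 160 years

At 2.9% it doubles every 70/2.9 ≈ 24.14 years.
100× is log₂ 100 ≈ 6.64 doublings, so ≈ 6.64 × 24.14 = 160 years.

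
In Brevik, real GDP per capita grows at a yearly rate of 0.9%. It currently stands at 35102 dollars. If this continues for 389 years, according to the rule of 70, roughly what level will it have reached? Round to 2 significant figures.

Doubling time ≈ 70/0.9 = 77.78 years.
389 years is 389/77.78 ≈ 5.00 doublings, a factor of 2^5.00 ≈ 32.00.
35102 × 32.00 ≈ 1100000 dollars.

roughly 1100000 dollars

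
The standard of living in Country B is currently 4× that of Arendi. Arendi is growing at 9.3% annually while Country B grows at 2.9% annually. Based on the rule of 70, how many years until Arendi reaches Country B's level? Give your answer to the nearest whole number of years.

roughly 22 years

What matters is the difference: 6.4 pp.
Rule of 70 on the gap: the ratio halves every 70/6.4 ≈ 10.94 years.
A 4× gap closes after 2 halvings: 2 × 10.94 ≈ 22 years.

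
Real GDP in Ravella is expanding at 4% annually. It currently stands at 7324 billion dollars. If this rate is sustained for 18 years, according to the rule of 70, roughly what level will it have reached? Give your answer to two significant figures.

Doubling time ≈ 70/4 = 17.50 years.
18 years is 18/17.50 ≈ 1.03 doublings, a factor of 2^1.03 ≈ 2.04.
7324 × 2.04 ≈ 15000 billion dollars.

≈ 15000 billion dollars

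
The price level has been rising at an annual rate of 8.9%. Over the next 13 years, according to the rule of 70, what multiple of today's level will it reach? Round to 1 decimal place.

around 3.1 times

Doubles every ≈ 7.87 years (70/8.9).
13 years is 1.65 doublings; 2^1.65 ≈ 3.1×.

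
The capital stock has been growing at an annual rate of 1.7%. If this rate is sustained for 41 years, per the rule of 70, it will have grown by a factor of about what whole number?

≈ 2 times

70/1.7 ≈ 41.18 years per doubling.
41 years fits 1 doubling: 2^1 = 2.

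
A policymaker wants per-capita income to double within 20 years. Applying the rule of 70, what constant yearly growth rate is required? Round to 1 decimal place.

70 / 20 ≈ 3.50, so about 3.5% per year.

3.5%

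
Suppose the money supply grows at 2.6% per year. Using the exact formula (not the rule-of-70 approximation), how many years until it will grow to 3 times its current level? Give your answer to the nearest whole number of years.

43 years

t = ln(3) / ln(1 + 0.026) = 1.0986 / 0.025668 ≈ 42.80.
≈ 43 years.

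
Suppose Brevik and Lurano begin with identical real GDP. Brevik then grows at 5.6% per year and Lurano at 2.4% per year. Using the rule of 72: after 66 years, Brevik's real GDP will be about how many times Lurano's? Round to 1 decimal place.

Brevik pulls ahead at 3.2 pp per year, so the ratio doubles every 72/3.2 ≈ 22.50 years.
In 66 years that's 2.93 doublings: 2^2.93 ≈ 7.6.

approximately 7.6 times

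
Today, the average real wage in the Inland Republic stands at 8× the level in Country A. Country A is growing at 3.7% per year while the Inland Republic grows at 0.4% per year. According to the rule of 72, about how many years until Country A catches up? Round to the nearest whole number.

The growth-rate gap is 3.7% − 0.4% = 3.3 percentage points.
So the ratio between them halves every 72/3.3 ≈ 21.82 years.
An 8× gap closes after 3 halvings: 3 × 21.82 ≈ 65 years.

65 years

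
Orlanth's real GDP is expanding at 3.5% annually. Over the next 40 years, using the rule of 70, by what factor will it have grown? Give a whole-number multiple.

≈ 4 times

70/3.5 ≈ 20.00 years per doubling.
40 years fits 2 doublings: 2^2 = 4.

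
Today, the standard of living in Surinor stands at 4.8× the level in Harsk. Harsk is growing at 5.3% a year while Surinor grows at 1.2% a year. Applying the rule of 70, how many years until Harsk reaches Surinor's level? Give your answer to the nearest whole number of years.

approximately 39 years

What matters is the difference: 4.1 pp.
Rule of 70 on the gap: the ratio halves every 70/4.1 ≈ 17.07 years.
A 4.8× gap takes log₂(4.8) ≈ 2.26 halvings to close: 2.26 × 17.07 ≈ 39 years.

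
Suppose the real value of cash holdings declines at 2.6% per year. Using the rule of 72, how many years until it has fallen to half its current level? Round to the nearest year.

28 years

Halving time ≈ 72 / 2.6 = 27.69 → 28 years.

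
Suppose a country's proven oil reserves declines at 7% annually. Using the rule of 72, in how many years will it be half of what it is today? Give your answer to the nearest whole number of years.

Falling at 7%, it halves about every 72/7 = 10.29 years.

10 years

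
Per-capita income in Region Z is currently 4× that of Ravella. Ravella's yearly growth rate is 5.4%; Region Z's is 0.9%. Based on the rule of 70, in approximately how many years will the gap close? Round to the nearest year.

31 years

Ravella gains on Region Z at 5.4% − 0.9% = 4.5 points a year.
At that relative rate the gap halves every 70/4.5 ≈ 15.56 years.
A 4× gap closes after 2 halvings: 2 × 15.56 ≈ 31 years.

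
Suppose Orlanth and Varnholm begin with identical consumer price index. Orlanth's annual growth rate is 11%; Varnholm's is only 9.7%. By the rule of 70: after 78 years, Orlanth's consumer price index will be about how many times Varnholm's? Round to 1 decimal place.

around 2.7 times

Rate gap = 11% − 9.7% = 1.3 points.
The ratio doubles every 70/1.3 ≈ 53.85 years.
78/53.85 ≈ 1.45 doublings → ratio ≈ 2^1.45 ≈ 2.7.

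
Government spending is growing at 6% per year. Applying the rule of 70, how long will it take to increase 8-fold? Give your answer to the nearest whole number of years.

≈ 35 years

At 6% it doubles every 70/6 ≈ 11.67 years.
8× is 3 doublings, so 3 × 11.67 ≈ 35 years.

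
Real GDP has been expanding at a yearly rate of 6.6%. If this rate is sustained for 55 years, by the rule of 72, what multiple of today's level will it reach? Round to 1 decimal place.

Doubling time ≈ 72/6.6 = 10.91 years.
55 years / 10.91 ≈ 5.04 doublings → factor 2^5.04 ≈ 32.9.

roughly 32.9 times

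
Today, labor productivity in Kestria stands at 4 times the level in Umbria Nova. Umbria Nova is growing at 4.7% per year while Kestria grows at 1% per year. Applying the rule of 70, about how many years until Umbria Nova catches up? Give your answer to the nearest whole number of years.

about 38 years

What matters is the difference: 3.7 pp.
Rule of 70 on the gap: the ratio halves every 70/3.7 ≈ 18.92 years.
A 4 times gap closes after 2 halvings: 2 × 18.92 ≈ 38 years.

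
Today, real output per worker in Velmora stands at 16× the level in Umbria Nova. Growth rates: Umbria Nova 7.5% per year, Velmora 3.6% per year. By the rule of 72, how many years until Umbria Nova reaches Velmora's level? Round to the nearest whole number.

What matters is the difference: 3.9 pp.
Rule of 72 on the gap: the ratio halves every 72/3.9 ≈ 18.46 years.
A 16× gap closes after 4 halvings: 4 × 18.46 ≈ 74 years.

74 years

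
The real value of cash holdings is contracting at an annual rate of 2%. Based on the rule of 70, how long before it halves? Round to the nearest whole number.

roughly 35 years

Falling at 2%, it halves about every 70/2 = 35.00 years.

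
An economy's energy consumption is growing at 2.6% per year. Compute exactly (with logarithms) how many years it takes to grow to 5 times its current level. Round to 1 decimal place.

t = ln(5) / ln(1 + 0.026) = 1.6094 / 0.025668 ≈ 62.70.

62.7 years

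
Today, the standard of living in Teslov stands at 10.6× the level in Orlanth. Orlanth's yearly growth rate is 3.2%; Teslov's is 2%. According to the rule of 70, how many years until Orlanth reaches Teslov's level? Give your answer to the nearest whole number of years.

Orlanth gains on Teslov at 3.2% − 2% = 1.2 points a year.
At that relative rate the gap halves every 70/1.2 ≈ 58.33 years.
A 10.6× gap takes log₂(10.6) ≈ 3.41 halvings to close: 3.41 × 58.33 ≈ 199 years.

around 199 years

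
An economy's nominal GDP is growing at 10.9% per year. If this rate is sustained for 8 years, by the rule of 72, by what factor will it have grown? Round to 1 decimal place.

about 2.3 times

Doubles every ≈ 6.61 years (72/10.9).
8 years is 1.21 doublings; 2^1.21 ≈ 2.3×.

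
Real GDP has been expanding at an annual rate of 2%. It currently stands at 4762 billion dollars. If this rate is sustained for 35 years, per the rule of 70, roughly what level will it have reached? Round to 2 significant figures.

It doubles every 70/2 ≈ 35.00 years, so 35 years is 1.00 doublings.
2^1.00 ≈ 2.00; 4762 × 2.00 ≈ 9500 billion dollars.

roughly 9500 billion dollars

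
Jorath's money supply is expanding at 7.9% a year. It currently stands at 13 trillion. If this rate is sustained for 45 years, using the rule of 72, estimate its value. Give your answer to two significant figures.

Doubling time ≈ 72/7.9 = 9.11 years.
45 years is 45/9.11 ≈ 4.94 doublings, a factor of 2^4.94 ≈ 30.70.
13 × 30.70 ≈ 400 trillion.

around 400 trillion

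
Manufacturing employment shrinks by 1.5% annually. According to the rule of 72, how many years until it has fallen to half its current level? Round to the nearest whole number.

approximately 48 years

Falling at 1.5%, it halves about every 72/1.5 = 48.00 years.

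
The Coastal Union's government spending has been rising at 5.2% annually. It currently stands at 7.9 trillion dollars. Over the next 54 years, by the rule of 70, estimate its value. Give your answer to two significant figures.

Doubling time ≈ 70/5.2 = 13.46 years.
54 years is 54/13.46 ≈ 4.01 doublings, a factor of 2^4.01 ≈ 16.11.
7.9 × 16.11 ≈ 130 trillion dollars.

roughly 130 trillion dollars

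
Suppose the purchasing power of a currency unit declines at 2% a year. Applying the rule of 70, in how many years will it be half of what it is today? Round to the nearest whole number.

Halving time ≈ 70 / 2 = 35.00 → 35 years.

35 years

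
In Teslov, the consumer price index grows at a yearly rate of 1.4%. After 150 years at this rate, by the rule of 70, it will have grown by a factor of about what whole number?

around 8 times

Doubling time ≈ 70/1.4 = 50.00 years.
150/50.00 ≈ 3 doublings, so about 2^3 = 8×.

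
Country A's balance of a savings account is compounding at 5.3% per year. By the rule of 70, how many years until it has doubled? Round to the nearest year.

about 13 years

At 5.3%, doubling takes about 70/5.3 = 13.21 years.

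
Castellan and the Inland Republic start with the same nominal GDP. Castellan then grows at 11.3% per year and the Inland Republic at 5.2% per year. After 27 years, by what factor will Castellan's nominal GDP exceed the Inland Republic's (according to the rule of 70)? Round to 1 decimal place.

Castellan pulls ahead at 6.1 pp per year, so the ratio doubles every 70/6.1 ≈ 11.48 years.
In 27 years that's 2.35 doublings: 2^2.35 ≈ 5.1.

roughly 5.1 times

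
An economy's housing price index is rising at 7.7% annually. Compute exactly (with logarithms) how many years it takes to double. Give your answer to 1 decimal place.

t = ln(2) / ln(1 + 0.077) = 0.6931 / 0.074179 ≈ 9.34.

9.3 years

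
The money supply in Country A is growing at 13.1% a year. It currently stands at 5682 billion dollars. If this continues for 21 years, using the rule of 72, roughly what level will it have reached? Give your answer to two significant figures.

≈ 80000 billion dollars

Doubling time ≈ 72/13.1 = 5.50 years.
21 years is 21/5.50 ≈ 3.82 doublings, a factor of 2^3.82 ≈ 14.12.
5682 × 14.12 ≈ 80000 billion dollars.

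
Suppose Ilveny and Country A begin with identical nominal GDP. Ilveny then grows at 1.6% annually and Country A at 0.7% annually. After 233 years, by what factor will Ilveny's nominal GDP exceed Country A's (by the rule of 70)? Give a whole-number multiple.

Rate gap = 1.6% − 0.7% = 0.9 points.
The ratio doubles every 70/0.9 ≈ 77.78 years.
233/77.78 ≈ 3.00 doublings → ratio ≈ 2^3.00 ≈ 8.

roughly 8 times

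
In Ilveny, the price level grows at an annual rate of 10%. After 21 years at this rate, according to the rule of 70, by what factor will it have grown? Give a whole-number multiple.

roughly 8 times

70/10 ≈ 7.00 years per doubling.
21 years fits 3 doublings: 2^3 = 8.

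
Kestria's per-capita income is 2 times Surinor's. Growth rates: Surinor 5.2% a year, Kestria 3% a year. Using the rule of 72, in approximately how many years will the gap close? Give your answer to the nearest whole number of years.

The growth-rate gap is 5.2% − 3% = 2.2 percentage points.
So the ratio between them halves every 72/2.2 ≈ 32.73 years.
A 2 times gap closes after 1 halving: 1 × 32.73 ≈ 33 years.

roughly 33 years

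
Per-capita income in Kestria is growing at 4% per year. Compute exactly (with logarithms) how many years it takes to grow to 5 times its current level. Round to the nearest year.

41 years

t = ln(5) / ln(1 + 0.04) = 1.6094 / 0.039221 ≈ 41.03.
≈ 41 years.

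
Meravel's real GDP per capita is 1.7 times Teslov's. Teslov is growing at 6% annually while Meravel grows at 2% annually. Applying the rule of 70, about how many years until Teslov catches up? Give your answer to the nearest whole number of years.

roughly 13 years

What matters is the difference: 4 pp.
Rule of 70 on the gap: the ratio halves every 70/4 ≈ 17.50 years.
A 1.7 times gap takes log₂(1.7) ≈ 0.77 halvings to close: 0.77 × 17.50 ≈ 13 years.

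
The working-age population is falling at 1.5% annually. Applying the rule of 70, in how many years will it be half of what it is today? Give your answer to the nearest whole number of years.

47 years

The rule works in reverse for decay: 70/1.5 ≈ 46.67 years to halve.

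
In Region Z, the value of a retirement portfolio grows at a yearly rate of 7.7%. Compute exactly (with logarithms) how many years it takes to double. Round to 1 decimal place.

t = ln(2) / ln(1 + 0.077) = 0.6931 / 0.074179 ≈ 9.34.

9.3 years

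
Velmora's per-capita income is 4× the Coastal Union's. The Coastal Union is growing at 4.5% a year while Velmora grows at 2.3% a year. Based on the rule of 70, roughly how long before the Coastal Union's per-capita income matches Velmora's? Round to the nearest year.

the Coastal Union gains on Velmora at 4.5% − 2.3% = 2.2 points a year.
At that relative rate the gap halves every 70/2.2 ≈ 31.82 years.
A 4× gap closes after 2 halvings: 2 × 31.82 ≈ 64 years.

around 64 years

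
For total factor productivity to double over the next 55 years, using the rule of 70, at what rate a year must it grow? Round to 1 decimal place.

70 / 55 ≈ 1.27, so about 1.3% a year.

about 1.3%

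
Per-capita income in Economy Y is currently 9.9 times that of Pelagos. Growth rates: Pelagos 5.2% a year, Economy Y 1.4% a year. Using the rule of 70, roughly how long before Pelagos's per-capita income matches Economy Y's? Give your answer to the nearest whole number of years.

about 61 years

What matters is the difference: 3.8 pp.
Rule of 70 on the gap: the ratio halves every 70/3.8 ≈ 18.42 years.
A 9.9 times gap takes log₂(9.9) ≈ 3.31 halvings to close: 3.31 × 18.42 ≈ 61 years.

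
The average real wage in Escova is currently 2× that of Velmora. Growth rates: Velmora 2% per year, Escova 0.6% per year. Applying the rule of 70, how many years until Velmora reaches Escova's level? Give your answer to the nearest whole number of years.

about 50 years

Velmora gains on Escova at 2% − 0.6% = 1.4 points a year.
At that relative rate the gap halves every 70/1.4 ≈ 50.00 years.
A 2× gap closes after 1 halving: 1 × 50.00 ≈ 50 years.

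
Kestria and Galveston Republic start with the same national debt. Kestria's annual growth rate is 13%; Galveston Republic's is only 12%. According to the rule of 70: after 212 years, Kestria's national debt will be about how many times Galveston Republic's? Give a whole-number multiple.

Only the 1-point difference matters.
70/1 ≈ 70.00 years per doubling of the ratio; 212 years gives 3.03 doublings, so ≈ 8×.

about 8 times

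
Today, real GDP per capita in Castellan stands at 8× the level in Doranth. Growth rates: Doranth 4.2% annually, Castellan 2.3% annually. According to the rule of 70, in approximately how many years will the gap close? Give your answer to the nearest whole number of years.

Doranth gains on Castellan at 4.2% − 2.3% = 1.9 points a year.
At that relative rate the gap halves every 70/1.9 ≈ 36.84 years.
An 8× gap closes after 3 halvings: 3 × 36.84 ≈ 111 years.

roughly 111 years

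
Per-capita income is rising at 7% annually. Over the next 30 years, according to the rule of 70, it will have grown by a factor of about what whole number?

≈ 8 times

Doubling time ≈ 70/7 = 10.00 years.
30/10.00 ≈ 3 doublings, so about 2^3 = 8×.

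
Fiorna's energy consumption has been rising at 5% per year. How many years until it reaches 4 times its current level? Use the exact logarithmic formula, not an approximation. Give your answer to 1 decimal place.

28.4 years

t = ln(4) / ln(1 + 0.05) = 1.3863 / 0.048790 ≈ 28.41.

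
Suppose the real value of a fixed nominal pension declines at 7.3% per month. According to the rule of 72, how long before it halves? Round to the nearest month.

Falling at 7.3%, it halves about every 72/7.3 = 9.86 months.

about 10 months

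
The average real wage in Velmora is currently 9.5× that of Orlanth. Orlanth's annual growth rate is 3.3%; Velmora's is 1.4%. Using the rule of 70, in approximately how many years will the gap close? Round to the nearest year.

Orlanth gains on Velmora at 3.3% − 1.4% = 1.9 points a year.
At that relative rate the gap halves every 70/1.9 ≈ 36.84 years.
A 9.5× gap takes log₂(9.5) ≈ 3.25 halvings to close: 3.25 × 36.84 ≈ 120 years.

about 120 years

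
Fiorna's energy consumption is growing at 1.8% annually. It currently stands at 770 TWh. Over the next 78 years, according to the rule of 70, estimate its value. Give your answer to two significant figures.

about 3100 TWh

Doubling time ≈ 70/1.8 = 38.89 years.
78 years is 78/38.89 ≈ 2.01 doublings, a factor of 2^2.01 ≈ 4.03.
770 × 4.03 ≈ 3100 TWh.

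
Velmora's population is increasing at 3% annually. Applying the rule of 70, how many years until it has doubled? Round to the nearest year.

about 23 years

At 3%, doubling takes about 70/3 = 23.33 years.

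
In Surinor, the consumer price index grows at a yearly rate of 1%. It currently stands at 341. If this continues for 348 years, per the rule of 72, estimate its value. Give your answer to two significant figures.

≈ 9700

It doubles every 72/1 ≈ 72.00 years, so 348 years is 4.83 doublings.
2^4.83 ≈ 28.44; 341 × 28.44 ≈ 9700.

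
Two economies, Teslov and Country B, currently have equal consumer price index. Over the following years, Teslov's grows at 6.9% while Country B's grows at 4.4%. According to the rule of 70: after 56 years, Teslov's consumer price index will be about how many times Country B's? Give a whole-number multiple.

around 4 times

Only the 2.5-point difference matters.
70/2.5 ≈ 28.00 years per doubling of the ratio; 56 years gives 2.00 doublings, so ≈ 4×.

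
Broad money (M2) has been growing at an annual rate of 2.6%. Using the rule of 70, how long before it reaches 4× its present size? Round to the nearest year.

One doubling takes 70/2.6 = 26.92 years.
Getting to 4× needs 2 doublings: 2 × 26.92 ≈ 54 years.

approximately 54 years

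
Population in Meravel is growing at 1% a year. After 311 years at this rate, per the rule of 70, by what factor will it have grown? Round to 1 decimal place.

approximately 21.7 times

Doubling time ≈ 70/1 = 70.00 years.
311 years / 70.00 ≈ 4.44 doublings → factor 2^4.44 ≈ 21.7.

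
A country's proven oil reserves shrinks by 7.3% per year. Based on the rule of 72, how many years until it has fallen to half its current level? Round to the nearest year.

roughly 10 years

The rule works in reverse for decay: 72/7.3 ≈ 9.86 years to halve.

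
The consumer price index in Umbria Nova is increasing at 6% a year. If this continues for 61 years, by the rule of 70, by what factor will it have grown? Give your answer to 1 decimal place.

roughly 37.5 times

Doubling time ≈ 70/6 = 11.67 years.
61 years / 11.67 ≈ 5.23 doublings → factor 2^5.23 ≈ 37.5.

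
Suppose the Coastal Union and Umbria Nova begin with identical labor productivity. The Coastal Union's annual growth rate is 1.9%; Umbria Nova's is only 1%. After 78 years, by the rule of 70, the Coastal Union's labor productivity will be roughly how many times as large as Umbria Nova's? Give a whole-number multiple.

2 times

Only the 0.9-point difference matters.
70/0.9 ≈ 77.78 years per doubling of the ratio; 78 years gives 1.00 doublings, so ≈ 2×.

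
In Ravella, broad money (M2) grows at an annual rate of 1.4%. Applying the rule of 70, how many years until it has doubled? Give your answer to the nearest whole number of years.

70/1.4 ≈ 50.00, so it doubles roughly every 50 years.

roughly 50 years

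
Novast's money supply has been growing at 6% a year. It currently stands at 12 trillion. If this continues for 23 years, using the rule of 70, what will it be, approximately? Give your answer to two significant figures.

Doubling time ≈ 70/6 = 11.67 years.
23 years is 23/11.67 ≈ 1.97 doublings, a factor of 2^1.97 ≈ 3.92.
12 × 3.92 ≈ 47 trillion.

around 47 trillion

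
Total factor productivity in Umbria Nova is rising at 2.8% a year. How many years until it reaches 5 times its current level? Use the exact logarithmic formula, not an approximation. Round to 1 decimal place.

t = ln(5) / ln(1 + 0.028) = 1.6094 / 0.027615 ≈ 58.28.

58.3 years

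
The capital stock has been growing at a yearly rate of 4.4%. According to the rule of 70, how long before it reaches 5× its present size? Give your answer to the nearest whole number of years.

Doubling time ≈ 70/4.4 = 15.91 years.
5× is log₂ 5 ≈ 2.32 doublings, so ≈ 2.32 × 15.91 = 37 years.

approximately 37 years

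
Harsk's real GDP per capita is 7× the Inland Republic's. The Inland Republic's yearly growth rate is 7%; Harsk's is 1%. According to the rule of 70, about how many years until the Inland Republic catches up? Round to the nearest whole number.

The growth-rate gap is 7% − 1% = 6 percentage points.
So the ratio between them halves every 70/6 ≈ 11.67 years.
A 7× gap takes log₂(7) ≈ 2.81 halvings to close: 2.81 × 11.67 ≈ 33 years.

≈ 33 years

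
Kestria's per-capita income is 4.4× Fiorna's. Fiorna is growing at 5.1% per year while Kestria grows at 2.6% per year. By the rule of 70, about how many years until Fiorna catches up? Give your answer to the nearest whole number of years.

Fiorna gains on Kestria at 5.1% − 2.6% = 2.5 points a year.
At that relative rate the gap halves every 70/2.5 ≈ 28.00 years.
A 4.4× gap takes log₂(4.4) ≈ 2.14 halvings to close: 2.14 × 28.00 ≈ 60 years.

around 60 years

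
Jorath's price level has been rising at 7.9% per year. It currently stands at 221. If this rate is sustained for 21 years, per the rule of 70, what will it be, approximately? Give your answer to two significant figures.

≈ 1100

Doubling time ≈ 70/7.9 = 8.86 years.
21 years is 21/8.86 ≈ 2.37 doublings, a factor of 2^2.37 ≈ 5.17.
221 × 5.17 ≈ 1100.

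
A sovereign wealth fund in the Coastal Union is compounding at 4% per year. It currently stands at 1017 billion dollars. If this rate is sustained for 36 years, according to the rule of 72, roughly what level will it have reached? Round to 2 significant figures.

It doubles every 72/4 ≈ 18.00 years, so 36 years is 2.00 doublings.
2^2.00 ≈ 4.00; 1017 × 4.00 ≈ 4100 billion dollars.

4100 billion dollars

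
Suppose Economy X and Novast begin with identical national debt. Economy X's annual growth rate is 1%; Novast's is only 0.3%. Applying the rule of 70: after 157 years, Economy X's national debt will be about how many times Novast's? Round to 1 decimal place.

3.0 times

Rate gap = 1% − 0.3% = 0.7 points.
The ratio doubles every 70/0.7 ≈ 100.00 years.
157/100.00 ≈ 1.57 doublings → ratio ≈ 2^1.57 ≈ 3.0.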